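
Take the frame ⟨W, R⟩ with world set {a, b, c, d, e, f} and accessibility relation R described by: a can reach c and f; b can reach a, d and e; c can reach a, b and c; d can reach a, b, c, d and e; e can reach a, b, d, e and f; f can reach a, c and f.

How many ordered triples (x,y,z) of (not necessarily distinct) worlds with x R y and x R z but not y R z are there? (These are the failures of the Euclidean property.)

Enumerating: (a,c,f), (b,a,a), (b,a,d), (b,a,e), (c,a,a), (c,a,b), (c,b,b), (c,b,c), (d,a,a), (d,a,b), (d,a,d), (d,a,e), … and 17 more.
Total: 29.

29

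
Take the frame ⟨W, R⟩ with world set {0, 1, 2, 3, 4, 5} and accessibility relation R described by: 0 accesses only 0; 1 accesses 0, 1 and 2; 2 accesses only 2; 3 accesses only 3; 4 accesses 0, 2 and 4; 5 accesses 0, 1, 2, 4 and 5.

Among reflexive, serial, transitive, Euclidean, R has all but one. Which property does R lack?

Euclidean

Reflexive: yes — every world is R-related to itself.
Serial: yes — every world has a successor (e.g. 0 R 0).
Transitive: yes — every two-step R-path is closed by a direct edge.
Euclidean: no — 1 R 0 and 1 R 2, but not 0 R 2.
Only Euclidean fails.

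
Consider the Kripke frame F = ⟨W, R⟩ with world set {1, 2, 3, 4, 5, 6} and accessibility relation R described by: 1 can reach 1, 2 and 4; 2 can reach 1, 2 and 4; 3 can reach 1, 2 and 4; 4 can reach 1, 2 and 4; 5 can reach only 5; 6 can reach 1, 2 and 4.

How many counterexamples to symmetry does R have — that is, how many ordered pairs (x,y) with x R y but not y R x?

Enumerating: (3,1), (3,2), (3,4), (6,1), (6,2), (6,4).

6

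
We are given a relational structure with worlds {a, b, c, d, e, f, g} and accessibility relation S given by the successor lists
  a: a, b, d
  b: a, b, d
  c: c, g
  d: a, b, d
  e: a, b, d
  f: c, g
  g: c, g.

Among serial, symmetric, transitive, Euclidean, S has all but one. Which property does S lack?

Serial: yes — every world has a successor (e.g. a S a).
Symmetric: no — e S a but not a S e.
Transitive: yes — every two-step S-path is closed by a direct edge.
Euclidean: yes — any two successors of a common world are S-related.
Only symmetric fails.

symmetric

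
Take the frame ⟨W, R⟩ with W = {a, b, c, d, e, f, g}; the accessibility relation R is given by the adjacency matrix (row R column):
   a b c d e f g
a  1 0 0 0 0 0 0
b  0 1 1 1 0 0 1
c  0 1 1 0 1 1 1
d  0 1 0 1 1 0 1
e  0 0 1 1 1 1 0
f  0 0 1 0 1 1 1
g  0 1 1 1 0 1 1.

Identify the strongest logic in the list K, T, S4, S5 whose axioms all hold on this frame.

Reflexive (axiom T): yes — every world is R-related to itself.
Transitive (axiom 4): no — b R c and c R e, but not b R e.
Euclidean (axiom 5): no — b R c and b R d, but not c R d.
So F validates K, T; S4 would additionally require R to be transitive. The strongest is T.

T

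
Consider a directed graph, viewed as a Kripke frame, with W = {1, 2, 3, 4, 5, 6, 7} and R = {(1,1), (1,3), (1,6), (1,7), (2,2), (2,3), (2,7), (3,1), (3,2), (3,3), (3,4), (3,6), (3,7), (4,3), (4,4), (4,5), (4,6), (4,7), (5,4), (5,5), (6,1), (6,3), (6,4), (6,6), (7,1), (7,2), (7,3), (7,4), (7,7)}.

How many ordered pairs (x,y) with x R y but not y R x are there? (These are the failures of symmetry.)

R is symmetric; there are no such tuples.

0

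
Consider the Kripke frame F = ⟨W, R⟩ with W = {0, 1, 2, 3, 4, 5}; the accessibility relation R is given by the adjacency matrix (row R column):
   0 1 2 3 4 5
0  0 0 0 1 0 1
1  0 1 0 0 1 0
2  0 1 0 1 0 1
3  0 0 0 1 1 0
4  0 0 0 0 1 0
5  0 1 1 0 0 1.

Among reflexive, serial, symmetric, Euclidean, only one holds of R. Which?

Reflexive: no — 0 is not related to itself.
Serial: yes — every world has a successor (e.g. 0 R 3).
Symmetric: no — 0 R 3 but not 3 R 0.
Euclidean: no — 0 R 3 and 0 R 5, but not 3 R 5.
Only serial holds.

serial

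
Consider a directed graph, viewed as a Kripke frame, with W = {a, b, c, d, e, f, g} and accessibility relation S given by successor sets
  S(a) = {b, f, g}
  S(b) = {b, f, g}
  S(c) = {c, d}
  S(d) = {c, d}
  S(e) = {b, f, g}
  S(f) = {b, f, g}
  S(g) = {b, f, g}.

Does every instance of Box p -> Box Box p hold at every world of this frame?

The schema 4 characterises exactly the transitive frames.
Transitive: yes — every two-step S-path is closed by a direct edge.

Yes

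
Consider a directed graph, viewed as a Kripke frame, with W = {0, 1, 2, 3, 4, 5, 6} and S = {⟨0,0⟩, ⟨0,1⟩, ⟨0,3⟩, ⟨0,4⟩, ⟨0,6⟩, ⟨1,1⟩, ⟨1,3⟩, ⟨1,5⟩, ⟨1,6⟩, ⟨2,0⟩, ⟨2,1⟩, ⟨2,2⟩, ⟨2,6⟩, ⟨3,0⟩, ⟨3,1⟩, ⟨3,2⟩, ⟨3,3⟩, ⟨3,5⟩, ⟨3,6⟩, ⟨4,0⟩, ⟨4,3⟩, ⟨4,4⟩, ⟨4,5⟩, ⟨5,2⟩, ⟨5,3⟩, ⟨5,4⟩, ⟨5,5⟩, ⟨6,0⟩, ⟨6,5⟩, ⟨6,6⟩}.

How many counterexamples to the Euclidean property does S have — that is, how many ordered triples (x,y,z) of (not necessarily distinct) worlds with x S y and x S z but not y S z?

Enumerating: (0,1,0), (0,1,4), (0,3,4), (0,4,1), (0,4,6), (0,6,1), (0,6,3), (0,6,4), (1,5,1), (1,5,6), (1,6,1), (1,6,3), … and 28 more.
Total: 40.

40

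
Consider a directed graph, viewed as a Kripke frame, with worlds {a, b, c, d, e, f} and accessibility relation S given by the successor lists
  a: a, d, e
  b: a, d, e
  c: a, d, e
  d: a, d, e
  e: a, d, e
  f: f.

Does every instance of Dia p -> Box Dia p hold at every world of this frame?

Yes

The schema 5 characterises exactly the Euclidean frames.
Euclidean: yes — any two successors of a common world are S-related.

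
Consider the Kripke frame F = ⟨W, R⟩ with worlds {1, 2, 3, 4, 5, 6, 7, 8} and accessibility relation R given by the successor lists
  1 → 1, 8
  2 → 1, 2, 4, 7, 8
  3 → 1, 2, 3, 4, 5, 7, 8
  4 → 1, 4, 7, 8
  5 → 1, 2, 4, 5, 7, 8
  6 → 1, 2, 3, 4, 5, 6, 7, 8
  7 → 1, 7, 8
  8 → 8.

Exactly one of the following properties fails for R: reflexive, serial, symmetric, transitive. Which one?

Reflexive: yes — every world is R-related to itself.
Serial: yes — every world has a successor (e.g. 1 R 1).
Symmetric: no — 1 R 8 but not 8 R 1.
Transitive: yes — every two-step R-path is closed by a direct edge.
Only symmetric fails.

symmetric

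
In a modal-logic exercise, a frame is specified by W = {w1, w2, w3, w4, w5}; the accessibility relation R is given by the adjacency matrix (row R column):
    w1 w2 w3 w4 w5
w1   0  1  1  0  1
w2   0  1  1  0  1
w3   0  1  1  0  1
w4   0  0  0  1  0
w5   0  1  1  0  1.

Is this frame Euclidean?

Yes

Euclidean: yes — any two successors of a common world are R-related.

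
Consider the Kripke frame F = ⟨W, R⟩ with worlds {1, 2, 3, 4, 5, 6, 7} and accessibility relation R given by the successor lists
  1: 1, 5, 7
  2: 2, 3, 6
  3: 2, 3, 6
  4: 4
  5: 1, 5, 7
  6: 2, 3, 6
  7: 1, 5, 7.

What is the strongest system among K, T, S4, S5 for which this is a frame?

Reflexive (axiom T): yes — every world is R-related to itself.
Transitive (axiom 4): yes — every two-step R-path is closed by a direct edge.
Euclidean (axiom 5): yes — any two successors of a common world are R-related.
So F validates K, T, S4, S5. The strongest is S5.

S5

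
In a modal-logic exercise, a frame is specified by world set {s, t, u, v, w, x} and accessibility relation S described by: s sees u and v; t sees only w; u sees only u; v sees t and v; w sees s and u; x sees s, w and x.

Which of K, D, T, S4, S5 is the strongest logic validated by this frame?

D

Serial (axiom D): yes — every world has a successor (e.g. s S u).
Reflexive (axiom T): no — s is not related to itself.
Transitive (axiom 4): no — s S v and v S t, but not s S t.
Euclidean (axiom 5): no — s S u and s S v, but not u S v.
So F validates K, D; T would additionally require S to be reflexive. The strongest is D.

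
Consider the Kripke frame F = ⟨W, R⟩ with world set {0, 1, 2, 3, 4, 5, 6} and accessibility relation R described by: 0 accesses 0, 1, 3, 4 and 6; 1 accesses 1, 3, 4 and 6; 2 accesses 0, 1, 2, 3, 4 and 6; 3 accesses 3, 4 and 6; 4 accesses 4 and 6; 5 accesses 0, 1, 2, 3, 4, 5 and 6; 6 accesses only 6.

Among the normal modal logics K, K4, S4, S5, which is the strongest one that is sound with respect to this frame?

Transitive (axiom 4): yes — every two-step R-path is closed by a direct edge.
Reflexive (axiom T): yes — every world is R-related to itself.
Euclidean (axiom 5): no — 0 R 3 and 0 R 1, but not 3 R 1.
So F validates K, K4, S4; S5 would additionally require R to be Euclidean. The strongest is S4.

S4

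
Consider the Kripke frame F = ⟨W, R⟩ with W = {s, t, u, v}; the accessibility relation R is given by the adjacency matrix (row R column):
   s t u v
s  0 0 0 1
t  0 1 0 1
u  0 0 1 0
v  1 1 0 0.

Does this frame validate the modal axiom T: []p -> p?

By correspondence theory, T is valid on a frame iff R is reflexive.
Reflexive: no — s is not related to itself.

No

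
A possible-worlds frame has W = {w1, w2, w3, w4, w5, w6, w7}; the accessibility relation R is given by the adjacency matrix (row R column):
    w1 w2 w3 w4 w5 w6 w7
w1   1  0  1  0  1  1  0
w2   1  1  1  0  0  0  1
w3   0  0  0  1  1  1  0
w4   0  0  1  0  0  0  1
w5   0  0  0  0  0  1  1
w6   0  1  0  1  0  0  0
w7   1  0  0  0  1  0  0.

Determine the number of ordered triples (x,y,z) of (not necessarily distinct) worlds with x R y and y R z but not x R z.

Enumerating: (w1,w3,w4), (w1,w5,w7), (w1,w6,w2), (w1,w6,w4), (w2,w1,w5), (w2,w1,w6), (w2,w3,w4), (w2,w3,w5), (w2,w3,w6), (w2,w7,w5), (w3,w4,w3), (w3,w4,w7), … and 20 more.
Total: 32.

32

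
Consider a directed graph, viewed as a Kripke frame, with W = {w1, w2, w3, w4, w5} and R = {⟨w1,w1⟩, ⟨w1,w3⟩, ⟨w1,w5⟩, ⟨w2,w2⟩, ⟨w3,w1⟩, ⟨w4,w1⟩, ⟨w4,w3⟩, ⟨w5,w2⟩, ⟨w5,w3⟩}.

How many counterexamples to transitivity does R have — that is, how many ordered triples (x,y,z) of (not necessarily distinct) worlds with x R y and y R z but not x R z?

Enumerating: (w1,w5,w2), (w3,w1,w3), (w3,w1,w5), (w4,w1,w5), (w5,w3,w1).

5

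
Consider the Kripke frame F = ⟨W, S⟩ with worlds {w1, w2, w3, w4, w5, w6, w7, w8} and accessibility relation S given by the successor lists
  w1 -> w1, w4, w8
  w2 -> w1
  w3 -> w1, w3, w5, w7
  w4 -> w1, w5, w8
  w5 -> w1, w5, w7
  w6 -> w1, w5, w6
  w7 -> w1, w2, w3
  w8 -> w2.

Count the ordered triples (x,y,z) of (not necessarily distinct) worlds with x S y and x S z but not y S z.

Enumerating: (w1,w4,w4), (w1,w8,w1), (w1,w8,w4), (w1,w8,w8), (w3,w1,w3), (w3,w1,w5), (w3,w1,w7), (w3,w5,w3), (w3,w7,w5), (w3,w7,w7), (w4,w1,w5), (w4,w5,w8), … and 16 more.
Total: 28.

28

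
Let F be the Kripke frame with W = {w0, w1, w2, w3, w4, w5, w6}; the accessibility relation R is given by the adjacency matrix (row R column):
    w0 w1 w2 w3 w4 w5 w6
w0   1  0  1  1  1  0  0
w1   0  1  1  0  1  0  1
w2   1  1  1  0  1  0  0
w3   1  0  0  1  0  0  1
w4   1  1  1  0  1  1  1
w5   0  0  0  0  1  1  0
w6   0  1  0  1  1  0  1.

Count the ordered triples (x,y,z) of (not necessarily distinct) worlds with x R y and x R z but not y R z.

28

Enumerating: (w0,w2,w3), (w0,w3,w2), (w0,w3,w4), (w0,w4,w3), (w1,w2,w6), (w1,w6,w2), (w2,w0,w1), (w2,w1,w0), (w3,w0,w6), (w3,w6,w0), (w4,w0,w1), (w4,w0,w5), … and 16 more.
Total: 28.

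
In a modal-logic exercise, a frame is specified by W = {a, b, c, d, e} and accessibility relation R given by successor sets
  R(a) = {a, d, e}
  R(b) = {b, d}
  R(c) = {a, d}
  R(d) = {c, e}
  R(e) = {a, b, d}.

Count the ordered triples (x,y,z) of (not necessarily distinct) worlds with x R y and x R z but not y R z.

16

Enumerating: (a,d,a), (a,d,d), (a,e,e), (b,d,b), (b,d,d), (c,d,a), (c,d,d), (d,c,c), (d,c,e), (d,e,c), (d,e,e), (e,a,b), (e,b,a), (e,d,a), (e,d,b), (e,d,d).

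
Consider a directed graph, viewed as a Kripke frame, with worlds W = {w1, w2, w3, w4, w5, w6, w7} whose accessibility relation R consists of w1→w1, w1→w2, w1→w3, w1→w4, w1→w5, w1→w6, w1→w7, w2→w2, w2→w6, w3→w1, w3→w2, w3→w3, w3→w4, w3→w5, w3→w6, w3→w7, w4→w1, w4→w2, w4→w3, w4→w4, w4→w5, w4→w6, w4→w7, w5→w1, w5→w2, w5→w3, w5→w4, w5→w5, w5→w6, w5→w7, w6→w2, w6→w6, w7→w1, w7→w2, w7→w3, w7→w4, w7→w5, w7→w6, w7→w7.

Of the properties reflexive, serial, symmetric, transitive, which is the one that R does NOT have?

symmetric

Reflexive: yes — every world is R-related to itself.
Serial: yes — every world has a successor (e.g. w1 R w1).
Symmetric: no — w1 R w2 but not w2 R w1.
Transitive: yes — every two-step R-path is closed by a direct edge.
Only symmetric fails.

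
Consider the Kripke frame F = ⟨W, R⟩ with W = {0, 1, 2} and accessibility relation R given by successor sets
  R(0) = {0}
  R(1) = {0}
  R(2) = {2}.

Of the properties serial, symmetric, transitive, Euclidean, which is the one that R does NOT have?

symmetric

Serial: yes — every world has a successor (e.g. 0 R 0).
Symmetric: no — 1 R 0 but not 0 R 1.
Transitive: yes — every two-step R-path is closed by a direct edge.
Euclidean: yes — any two successors of a common world are R-related.
Only symmetric fails.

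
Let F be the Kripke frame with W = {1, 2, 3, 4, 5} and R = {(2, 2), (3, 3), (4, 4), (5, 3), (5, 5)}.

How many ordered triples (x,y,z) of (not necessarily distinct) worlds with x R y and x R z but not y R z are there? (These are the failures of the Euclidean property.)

Enumerating: (5,3,5).

1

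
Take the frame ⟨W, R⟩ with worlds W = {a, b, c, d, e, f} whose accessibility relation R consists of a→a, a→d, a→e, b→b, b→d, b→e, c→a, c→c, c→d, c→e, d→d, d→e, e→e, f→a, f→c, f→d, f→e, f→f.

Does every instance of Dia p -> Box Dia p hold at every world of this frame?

Axiom 5 corresponds to the accessibility relation being Euclidean.
Euclidean: no — a R e and a R d, but not e R d.

No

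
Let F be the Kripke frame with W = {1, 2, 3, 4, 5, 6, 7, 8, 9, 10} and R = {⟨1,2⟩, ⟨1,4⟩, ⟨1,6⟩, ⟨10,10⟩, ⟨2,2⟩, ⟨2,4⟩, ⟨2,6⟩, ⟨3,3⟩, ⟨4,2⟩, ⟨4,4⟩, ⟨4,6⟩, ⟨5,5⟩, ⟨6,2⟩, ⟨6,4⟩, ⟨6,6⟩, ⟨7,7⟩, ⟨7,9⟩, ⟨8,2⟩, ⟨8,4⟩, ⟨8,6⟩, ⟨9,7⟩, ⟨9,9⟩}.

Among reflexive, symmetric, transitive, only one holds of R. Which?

Reflexive: no — 1 is not related to itself.
Symmetric: no — 1 R 2 but not 2 R 1.
Transitive: yes — every two-step R-path is closed by a direct edge.
Only transitive holds.

transitive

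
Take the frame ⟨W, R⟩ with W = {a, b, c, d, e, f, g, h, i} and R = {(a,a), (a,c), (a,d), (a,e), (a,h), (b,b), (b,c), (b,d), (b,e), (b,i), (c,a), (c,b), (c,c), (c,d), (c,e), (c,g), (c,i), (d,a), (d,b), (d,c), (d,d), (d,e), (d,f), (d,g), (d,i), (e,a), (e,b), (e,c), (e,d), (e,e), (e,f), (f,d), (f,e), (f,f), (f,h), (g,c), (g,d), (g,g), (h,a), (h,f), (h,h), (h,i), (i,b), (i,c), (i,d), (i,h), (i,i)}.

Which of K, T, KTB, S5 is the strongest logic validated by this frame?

KTB

Reflexive (axiom T): yes — every world is R-related to itself.
Symmetric (axiom B): yes — every pair in R has its reverse in R.
Euclidean (axiom 5): no — a R c and a R h, but not c R h.
So F validates K, T, KTB; S5 would additionally require R to be Euclidean. The strongest is KTB.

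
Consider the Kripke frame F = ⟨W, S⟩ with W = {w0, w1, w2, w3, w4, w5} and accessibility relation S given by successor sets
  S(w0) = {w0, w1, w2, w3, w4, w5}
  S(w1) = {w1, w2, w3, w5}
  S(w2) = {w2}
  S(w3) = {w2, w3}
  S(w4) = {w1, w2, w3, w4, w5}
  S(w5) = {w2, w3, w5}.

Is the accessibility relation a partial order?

Yes

Reflexive: yes — every world is S-related to itself.
Transitive: yes — every two-step S-path is closed by a direct edge.
Antisymmetric: yes — no distinct pair is related both ways.
So S is a partial order.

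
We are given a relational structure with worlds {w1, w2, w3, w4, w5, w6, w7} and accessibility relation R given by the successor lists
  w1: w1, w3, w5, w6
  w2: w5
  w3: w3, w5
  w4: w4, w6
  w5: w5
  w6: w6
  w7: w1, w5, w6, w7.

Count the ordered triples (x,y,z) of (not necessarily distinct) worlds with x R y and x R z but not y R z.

Enumerating: (w1,w3,w1), (w1,w3,w6), (w1,w5,w1), (w1,w5,w3), (w1,w5,w6), (w1,w6,w1), (w1,w6,w3), (w1,w6,w5), (w3,w5,w3), (w4,w6,w4), (w7,w1,w7), (w7,w5,w1), (w7,w5,w6), (w7,w5,w7), (w7,w6,w1), (w7,w6,w5), (w7,w6,w7).

17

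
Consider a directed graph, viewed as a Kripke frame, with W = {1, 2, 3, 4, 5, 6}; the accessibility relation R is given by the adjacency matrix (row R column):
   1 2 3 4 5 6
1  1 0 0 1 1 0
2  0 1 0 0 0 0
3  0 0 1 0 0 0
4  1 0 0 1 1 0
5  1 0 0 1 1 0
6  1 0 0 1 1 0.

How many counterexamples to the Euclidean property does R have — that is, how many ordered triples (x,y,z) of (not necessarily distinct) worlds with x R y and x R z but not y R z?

R is Euclidean; there are no such tuples.

0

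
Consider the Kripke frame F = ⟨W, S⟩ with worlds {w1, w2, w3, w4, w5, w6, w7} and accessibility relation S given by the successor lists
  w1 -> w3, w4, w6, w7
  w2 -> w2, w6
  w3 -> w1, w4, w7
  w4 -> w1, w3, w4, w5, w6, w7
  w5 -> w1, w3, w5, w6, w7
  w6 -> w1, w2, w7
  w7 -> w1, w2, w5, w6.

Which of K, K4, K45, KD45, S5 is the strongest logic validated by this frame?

Transitive (axiom 4): no — w1 S w4 and w4 S w5, but not w1 S w5.
Euclidean (axiom 5): no — w1 S w3 and w1 S w6, but not w3 S w6.
Serial (axiom D): yes — every world has a successor (e.g. w1 S w3).
Reflexive (axiom T): no — w1 is not related to itself.
So F validates K; K4 would additionally require S to be transitive. The strongest is K.

K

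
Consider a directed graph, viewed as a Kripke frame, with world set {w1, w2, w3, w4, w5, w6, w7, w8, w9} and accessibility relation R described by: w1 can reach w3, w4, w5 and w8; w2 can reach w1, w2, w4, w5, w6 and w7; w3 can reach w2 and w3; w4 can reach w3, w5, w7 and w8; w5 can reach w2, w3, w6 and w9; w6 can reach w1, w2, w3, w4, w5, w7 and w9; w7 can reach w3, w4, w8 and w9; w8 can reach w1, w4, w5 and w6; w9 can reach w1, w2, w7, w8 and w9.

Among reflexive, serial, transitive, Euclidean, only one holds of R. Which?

serial

Reflexive: no — w1 is not related to itself.
Serial: yes — every world has a successor (e.g. w1 R w3).
Transitive: no — w1 R w3 and w3 R w2, but not w1 R w2.
Euclidean: no — w1 R w3 and w1 R w4, but not w3 R w4.
Only serial holds.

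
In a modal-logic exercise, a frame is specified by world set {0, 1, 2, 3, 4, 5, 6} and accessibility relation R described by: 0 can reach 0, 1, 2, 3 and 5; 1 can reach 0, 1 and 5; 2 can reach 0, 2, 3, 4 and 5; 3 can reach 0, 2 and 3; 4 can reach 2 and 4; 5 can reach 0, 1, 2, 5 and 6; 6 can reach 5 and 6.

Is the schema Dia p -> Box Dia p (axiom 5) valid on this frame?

No

The schema 5 characterises exactly the Euclidean frames.
Euclidean: no — 0 R 1 and 0 R 2, but not 1 R 2.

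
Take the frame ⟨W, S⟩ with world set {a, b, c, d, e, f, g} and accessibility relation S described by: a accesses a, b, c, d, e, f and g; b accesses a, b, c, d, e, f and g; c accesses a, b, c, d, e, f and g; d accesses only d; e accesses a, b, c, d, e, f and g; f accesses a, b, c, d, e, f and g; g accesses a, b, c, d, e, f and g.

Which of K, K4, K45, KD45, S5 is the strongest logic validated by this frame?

K4

Transitive (axiom 4): yes — every two-step S-path is closed by a direct edge.
Euclidean (axiom 5): no — a S d and a S b, but not d S b.
Serial (axiom D): yes — every world has a successor (e.g. a S a).
Reflexive (axiom T): yes — every world is S-related to itself.
So F validates K, K4; K45 would additionally require S to be Euclidean. The strongest is K4.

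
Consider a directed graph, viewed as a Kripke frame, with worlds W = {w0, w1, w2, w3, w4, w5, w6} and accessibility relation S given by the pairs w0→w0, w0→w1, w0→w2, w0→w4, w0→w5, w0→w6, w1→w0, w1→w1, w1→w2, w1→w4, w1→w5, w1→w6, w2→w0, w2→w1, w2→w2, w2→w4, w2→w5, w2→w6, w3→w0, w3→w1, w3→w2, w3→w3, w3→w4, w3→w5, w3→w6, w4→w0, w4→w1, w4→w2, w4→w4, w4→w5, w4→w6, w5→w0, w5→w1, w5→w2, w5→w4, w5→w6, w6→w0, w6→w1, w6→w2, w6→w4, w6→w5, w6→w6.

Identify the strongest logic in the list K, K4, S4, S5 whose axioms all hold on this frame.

Transitive (axiom 4): no — w5 S w0 and w0 S w5, but not w5 S w5.
Reflexive (axiom T): no — w5 is not related to itself.
Euclidean (axiom 5): no — w0 S w5 and w0 S w5, but not w5 S w5.
So F validates K; K4 would additionally require S to be transitive. The strongest is K.

K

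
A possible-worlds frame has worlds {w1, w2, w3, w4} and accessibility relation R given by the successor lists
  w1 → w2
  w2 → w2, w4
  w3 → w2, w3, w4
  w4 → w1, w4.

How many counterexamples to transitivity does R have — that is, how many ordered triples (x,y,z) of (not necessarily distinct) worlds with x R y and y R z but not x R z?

Enumerating: (w1,w2,w4), (w2,w4,w1), (w3,w4,w1), (w4,w1,w2).

4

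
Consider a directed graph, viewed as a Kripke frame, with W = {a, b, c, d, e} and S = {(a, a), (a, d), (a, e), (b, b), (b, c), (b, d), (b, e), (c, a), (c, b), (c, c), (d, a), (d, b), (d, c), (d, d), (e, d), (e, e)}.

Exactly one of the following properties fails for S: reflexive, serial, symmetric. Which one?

symmetric

Reflexive: yes — every world is S-related to itself.
Serial: yes — every world has a successor (e.g. a S a).
Symmetric: no — a S e but not e S a.
Only symmetric fails.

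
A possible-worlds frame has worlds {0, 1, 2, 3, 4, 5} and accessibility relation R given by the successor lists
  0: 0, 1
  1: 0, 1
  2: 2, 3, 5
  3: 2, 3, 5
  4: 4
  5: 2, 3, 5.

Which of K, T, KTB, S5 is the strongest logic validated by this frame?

Reflexive (axiom T): yes — every world is R-related to itself.
Symmetric (axiom B): yes — every pair in R has its reverse in R.
Euclidean (axiom 5): yes — any two successors of a common world are R-related.
So F validates K, T, KTB, S5. The strongest is S5.

S5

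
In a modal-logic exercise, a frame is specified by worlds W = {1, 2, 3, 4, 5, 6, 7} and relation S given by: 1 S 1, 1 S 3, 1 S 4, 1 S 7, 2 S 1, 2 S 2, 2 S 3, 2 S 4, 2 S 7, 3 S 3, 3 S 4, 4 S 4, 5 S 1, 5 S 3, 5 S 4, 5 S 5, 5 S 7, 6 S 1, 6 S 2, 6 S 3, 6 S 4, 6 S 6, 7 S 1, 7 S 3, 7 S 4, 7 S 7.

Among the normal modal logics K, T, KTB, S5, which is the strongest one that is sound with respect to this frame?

T

Reflexive (axiom T): yes — every world is S-related to itself.
Symmetric (axiom B): no — 1 S 3 but not 3 S 1.
Euclidean (axiom 5): no — 1 S 3 and 1 S 7, but not 3 S 7.
So F validates K, T; KTB would additionally require S to be symmetric. The strongest is T.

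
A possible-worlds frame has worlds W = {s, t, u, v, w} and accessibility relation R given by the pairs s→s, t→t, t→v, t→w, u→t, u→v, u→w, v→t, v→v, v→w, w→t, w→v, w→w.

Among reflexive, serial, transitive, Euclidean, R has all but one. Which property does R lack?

Reflexive: no — u is not related to itself.
Serial: yes — every world has a successor (e.g. s R s).
Transitive: yes — every two-step R-path is closed by a direct edge.
Euclidean: yes — any two successors of a common world are R-related.
Only reflexive fails.

reflexive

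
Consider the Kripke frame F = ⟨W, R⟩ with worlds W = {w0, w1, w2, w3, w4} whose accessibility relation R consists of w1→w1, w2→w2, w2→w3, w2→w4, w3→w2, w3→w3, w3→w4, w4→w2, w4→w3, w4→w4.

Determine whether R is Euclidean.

Euclidean: yes — any two successors of a common world are R-related.

Yes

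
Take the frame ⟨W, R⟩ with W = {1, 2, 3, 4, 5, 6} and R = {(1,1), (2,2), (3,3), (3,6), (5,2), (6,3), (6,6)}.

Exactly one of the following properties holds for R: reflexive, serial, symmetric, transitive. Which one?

transitive

Reflexive: no — 4 is not related to itself.
Serial: no — 4 has no R-successor.
Symmetric: no — 5 R 2 but not 2 R 5.
Transitive: yes — every two-step R-path is closed by a direct edge.
Only transitive holds.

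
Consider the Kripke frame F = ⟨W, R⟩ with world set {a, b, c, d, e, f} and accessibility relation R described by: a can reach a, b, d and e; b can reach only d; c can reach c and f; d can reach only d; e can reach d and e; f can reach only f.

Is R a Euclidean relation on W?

No

Euclidean: no — a R b and a R e, but not b R e.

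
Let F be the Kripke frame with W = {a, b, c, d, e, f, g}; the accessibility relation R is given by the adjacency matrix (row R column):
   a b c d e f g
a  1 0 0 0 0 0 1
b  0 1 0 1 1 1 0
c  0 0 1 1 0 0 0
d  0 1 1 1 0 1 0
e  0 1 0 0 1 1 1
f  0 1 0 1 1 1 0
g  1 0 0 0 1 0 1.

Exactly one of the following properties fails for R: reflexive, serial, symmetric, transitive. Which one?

transitive

Reflexive: yes — every world is R-related to itself.
Serial: yes — every world has a successor (e.g. a R a).
Symmetric: yes — every pair in R has its reverse in R.
Transitive: no — a R g and g R e, but not a R e.
Only transitive fails.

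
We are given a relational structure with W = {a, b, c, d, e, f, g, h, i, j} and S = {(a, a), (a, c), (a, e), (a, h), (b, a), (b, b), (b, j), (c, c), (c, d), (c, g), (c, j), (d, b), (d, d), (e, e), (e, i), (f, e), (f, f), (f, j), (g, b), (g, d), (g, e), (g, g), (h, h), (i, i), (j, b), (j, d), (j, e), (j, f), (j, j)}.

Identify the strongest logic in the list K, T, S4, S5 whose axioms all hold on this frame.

Reflexive (axiom T): yes — every world is S-related to itself.
Transitive (axiom 4): no — a S c and c S d, but not a S d.
Euclidean (axiom 5): no — a S c and a S e, but not c S e.
So F validates K, T; S4 would additionally require S to be transitive. The strongest is T.

T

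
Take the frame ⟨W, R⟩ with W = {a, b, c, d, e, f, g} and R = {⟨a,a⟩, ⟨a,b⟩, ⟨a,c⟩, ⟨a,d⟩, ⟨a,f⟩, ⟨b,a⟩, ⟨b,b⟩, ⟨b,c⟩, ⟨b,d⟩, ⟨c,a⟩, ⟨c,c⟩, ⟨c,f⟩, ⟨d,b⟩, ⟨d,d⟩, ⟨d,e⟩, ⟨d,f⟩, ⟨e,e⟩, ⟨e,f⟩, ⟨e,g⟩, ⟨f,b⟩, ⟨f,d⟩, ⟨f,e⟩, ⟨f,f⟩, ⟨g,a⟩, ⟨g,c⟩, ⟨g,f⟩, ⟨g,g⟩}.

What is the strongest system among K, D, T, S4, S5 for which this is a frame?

Serial (axiom D): yes — every world has a successor (e.g. a R a).
Reflexive (axiom T): yes — every world is R-related to itself.
Transitive (axiom 4): no — a R d and d R e, but not a R e.
Euclidean (axiom 5): no — a R b and a R f, but not b R f.
So F validates K, D, T; S4 would additionally require R to be transitive. The strongest is T.

T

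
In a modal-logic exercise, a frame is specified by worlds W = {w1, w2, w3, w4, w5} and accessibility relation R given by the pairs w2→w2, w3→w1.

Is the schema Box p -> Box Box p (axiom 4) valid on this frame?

Yes

The schema 4 characterises exactly the transitive frames.
Transitive: yes — every two-step R-path is closed by a direct edge.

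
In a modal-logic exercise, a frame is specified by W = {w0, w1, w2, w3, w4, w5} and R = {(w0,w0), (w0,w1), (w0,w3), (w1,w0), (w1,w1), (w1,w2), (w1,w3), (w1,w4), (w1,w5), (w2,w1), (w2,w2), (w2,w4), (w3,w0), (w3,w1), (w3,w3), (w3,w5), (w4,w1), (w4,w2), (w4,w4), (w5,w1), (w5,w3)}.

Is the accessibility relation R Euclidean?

Euclidean: no — w1 R w0 and w1 R w2, but not w0 R w2.

No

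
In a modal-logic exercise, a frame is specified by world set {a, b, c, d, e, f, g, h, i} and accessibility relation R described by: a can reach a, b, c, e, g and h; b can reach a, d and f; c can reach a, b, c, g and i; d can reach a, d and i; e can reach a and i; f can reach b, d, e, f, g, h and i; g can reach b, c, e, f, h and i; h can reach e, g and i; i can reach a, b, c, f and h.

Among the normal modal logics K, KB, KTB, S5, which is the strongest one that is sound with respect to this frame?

Symmetric (axiom B): no — a R g but not g R a.
Reflexive (axiom T): no — b is not related to itself.
Euclidean (axiom 5): no — a R b and a R c, but not b R c.
So F validates K; KB would additionally require R to be symmetric. The strongest is K.

K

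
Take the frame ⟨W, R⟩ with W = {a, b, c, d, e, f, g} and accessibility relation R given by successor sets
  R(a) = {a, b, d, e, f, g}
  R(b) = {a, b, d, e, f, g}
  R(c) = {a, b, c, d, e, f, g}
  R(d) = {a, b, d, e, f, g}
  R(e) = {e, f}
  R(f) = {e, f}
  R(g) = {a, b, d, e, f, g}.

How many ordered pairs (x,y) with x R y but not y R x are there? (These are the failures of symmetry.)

14

Enumerating: (a,e), (a,f), (b,e), (b,f), (c,a), (c,b), (c,d), (c,e), (c,f), (c,g), (d,e), (d,f), (g,e), (g,f).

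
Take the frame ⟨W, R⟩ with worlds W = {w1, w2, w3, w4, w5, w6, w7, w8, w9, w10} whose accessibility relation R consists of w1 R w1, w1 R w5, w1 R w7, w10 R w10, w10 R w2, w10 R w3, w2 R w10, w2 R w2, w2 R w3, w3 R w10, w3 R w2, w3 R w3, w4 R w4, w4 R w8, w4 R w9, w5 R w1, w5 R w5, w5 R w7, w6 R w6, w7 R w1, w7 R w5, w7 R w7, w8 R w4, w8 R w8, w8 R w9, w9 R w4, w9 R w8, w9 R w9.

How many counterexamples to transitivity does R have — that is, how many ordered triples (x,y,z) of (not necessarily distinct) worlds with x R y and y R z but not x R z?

R is transitive; there are no such tuples.

0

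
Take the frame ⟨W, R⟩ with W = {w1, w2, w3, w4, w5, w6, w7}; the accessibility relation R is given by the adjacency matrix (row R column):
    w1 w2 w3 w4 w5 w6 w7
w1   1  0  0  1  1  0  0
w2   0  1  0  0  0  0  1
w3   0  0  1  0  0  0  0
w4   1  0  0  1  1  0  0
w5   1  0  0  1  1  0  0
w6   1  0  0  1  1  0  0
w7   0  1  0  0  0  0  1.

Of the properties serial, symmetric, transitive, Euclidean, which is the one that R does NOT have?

symmetric

Serial: yes — every world has a successor (e.g. w1 R w1).
Symmetric: no — w6 R w1 but not w1 R w6.
Transitive: yes — every two-step R-path is closed by a direct edge.
Euclidean: yes — any two successors of a common world are R-related.
Only symmetric fails.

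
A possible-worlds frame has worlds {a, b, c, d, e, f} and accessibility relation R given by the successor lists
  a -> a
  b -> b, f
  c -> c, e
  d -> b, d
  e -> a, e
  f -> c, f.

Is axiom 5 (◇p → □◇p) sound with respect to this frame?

The schema 5 characterises exactly the Euclidean frames.
Euclidean: no — b R f and b R b, but not f R b.

No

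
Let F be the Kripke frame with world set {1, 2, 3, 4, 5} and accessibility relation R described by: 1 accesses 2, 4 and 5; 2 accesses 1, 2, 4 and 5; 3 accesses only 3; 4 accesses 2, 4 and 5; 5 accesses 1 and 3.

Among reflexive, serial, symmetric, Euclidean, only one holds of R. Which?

Reflexive: no — 1 is not related to itself.
Serial: yes — every world has a successor (e.g. 1 R 2).
Symmetric: no — 1 R 4 but not 4 R 1.
Euclidean: no — 1 R 5 and 1 R 2, but not 5 R 2.
Only serial holds.

serial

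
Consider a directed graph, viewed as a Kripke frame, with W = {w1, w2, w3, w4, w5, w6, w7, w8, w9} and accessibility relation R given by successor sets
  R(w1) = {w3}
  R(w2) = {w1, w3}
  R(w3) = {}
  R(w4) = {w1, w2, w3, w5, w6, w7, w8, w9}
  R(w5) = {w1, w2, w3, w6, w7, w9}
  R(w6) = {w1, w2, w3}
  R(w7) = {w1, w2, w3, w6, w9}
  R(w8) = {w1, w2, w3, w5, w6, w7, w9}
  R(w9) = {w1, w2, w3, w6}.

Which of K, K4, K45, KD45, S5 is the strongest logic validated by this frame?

K4

Transitive (axiom 4): yes — every two-step R-path is closed by a direct edge.
Euclidean (axiom 5): no — w2 R w3 and w2 R w1, but not w3 R w1.
Serial (axiom D): no — w3 has no R-successor.
Reflexive (axiom T): no — w1 is not related to itself.
So F validates K, K4; K45 would additionally require R to be Euclidean. The strongest is K4.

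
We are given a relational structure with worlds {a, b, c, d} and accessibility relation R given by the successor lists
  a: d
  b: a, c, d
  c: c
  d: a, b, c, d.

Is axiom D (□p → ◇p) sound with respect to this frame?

By correspondence theory, D is valid on a frame iff R is serial.
Serial: yes — every world has a successor (e.g. a R d).

Yes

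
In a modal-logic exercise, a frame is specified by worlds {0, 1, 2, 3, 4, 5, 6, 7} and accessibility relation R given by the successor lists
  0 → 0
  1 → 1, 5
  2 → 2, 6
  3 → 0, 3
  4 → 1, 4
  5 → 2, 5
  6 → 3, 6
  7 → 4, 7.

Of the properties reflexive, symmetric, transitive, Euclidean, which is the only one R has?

Reflexive: yes — every world is R-related to itself.
Symmetric: no — 1 R 5 but not 5 R 1.
Transitive: no — 1 R 5 and 5 R 2, but not 1 R 2.
Euclidean: no — 1 R 5 and 1 R 1, but not 5 R 1.
Only reflexive holds.

reflexive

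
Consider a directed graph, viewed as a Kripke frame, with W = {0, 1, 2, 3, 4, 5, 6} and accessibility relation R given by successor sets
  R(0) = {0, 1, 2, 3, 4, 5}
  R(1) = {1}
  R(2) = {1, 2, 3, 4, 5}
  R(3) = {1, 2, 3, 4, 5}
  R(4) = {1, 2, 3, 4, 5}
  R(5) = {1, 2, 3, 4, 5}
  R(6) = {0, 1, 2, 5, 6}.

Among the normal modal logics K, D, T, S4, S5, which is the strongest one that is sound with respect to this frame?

T

Serial (axiom D): yes — every world has a successor (e.g. 0 R 0).
Reflexive (axiom T): yes — every world is R-related to itself.
Transitive (axiom 4): no — 6 R 0 and 0 R 3, but not 6 R 3.
Euclidean (axiom 5): no — 0 R 1 and 0 R 2, but not 1 R 2.
So F validates K, D, T; S4 would additionally require R to be transitive. The strongest is T.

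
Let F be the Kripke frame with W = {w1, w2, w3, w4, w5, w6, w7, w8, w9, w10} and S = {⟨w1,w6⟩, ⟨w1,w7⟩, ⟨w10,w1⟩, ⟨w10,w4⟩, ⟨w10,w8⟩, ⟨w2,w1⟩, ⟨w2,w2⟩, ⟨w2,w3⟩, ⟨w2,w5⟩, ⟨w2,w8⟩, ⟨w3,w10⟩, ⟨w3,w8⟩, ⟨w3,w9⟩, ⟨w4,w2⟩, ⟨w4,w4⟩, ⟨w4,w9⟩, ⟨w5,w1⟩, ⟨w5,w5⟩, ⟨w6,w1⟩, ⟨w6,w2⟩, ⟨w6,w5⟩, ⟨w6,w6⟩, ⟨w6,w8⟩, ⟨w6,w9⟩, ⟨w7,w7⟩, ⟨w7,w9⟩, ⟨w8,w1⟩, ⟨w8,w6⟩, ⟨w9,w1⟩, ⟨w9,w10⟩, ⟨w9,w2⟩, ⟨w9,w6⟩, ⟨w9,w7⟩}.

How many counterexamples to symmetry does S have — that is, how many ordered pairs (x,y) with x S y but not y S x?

20

Enumerating: (w1,w7), (w10,w1), (w10,w4), (w10,w8), (w2,w1), (w2,w3), (w2,w5), (w2,w8), (w3,w10), (w3,w8), (w3,w9), (w4,w2), … and 8 more.
Total: 20.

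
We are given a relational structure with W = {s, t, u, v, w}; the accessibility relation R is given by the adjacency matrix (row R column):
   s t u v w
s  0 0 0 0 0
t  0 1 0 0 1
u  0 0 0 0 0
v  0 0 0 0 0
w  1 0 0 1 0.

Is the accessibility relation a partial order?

Reflexive: no — s is not related to itself.
Transitive: no — t R w and w R s, but not t R s.
Antisymmetric: yes — no distinct pair is related both ways.
So R is not a partial order.

No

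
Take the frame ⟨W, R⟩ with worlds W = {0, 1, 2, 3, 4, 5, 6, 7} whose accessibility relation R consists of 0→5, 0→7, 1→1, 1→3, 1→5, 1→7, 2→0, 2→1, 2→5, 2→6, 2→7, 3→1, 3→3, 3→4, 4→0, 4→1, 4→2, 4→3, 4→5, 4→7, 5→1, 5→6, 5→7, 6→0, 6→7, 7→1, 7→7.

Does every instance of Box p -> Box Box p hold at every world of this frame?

By correspondence theory, 4 is valid on a frame iff R is transitive.
Transitive: no — 0 R 5 and 5 R 1, but not 0 R 1.

No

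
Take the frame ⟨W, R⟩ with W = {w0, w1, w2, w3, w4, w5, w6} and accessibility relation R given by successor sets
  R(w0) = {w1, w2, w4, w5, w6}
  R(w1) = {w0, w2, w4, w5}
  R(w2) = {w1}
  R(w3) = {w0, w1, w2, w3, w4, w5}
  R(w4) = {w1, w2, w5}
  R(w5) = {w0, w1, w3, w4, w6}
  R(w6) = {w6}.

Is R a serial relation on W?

Yes

Serial: yes — every world has a successor (e.g. w0 R w1).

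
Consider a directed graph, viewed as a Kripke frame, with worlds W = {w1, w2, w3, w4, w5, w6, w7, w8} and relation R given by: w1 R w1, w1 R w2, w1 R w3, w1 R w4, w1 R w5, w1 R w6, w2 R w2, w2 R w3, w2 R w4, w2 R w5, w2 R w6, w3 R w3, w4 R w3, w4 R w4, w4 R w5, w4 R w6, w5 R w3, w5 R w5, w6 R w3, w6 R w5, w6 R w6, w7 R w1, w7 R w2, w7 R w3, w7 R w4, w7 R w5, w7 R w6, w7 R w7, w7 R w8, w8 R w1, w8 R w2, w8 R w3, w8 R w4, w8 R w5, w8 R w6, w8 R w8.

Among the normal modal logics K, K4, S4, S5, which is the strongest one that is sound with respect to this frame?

Transitive (axiom 4): yes — every two-step R-path is closed by a direct edge.
Reflexive (axiom T): yes — every world is R-related to itself.
Euclidean (axiom 5): no — w1 R w3 and w1 R w2, but not w3 R w2.
So F validates K, K4, S4; S5 would additionally require R to be Euclidean. The strongest is S4.

S4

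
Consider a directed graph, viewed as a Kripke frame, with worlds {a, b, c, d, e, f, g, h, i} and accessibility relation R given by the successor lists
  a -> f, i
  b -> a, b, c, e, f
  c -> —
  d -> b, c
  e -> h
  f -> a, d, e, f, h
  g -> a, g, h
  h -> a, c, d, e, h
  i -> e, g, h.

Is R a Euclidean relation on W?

No

Euclidean: no — a R f and a R i, but not f R i.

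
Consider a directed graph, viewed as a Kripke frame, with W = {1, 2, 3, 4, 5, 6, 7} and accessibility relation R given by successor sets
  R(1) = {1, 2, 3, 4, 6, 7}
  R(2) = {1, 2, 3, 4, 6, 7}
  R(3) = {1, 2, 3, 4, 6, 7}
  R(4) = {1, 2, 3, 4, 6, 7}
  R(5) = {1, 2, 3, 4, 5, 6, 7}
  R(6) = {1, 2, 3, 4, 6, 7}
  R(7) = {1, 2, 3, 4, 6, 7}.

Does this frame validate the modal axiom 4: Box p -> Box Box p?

Yes

By correspondence theory, 4 is valid on a frame iff R is transitive.
Transitive: yes — every two-step R-path is closed by a direct edge.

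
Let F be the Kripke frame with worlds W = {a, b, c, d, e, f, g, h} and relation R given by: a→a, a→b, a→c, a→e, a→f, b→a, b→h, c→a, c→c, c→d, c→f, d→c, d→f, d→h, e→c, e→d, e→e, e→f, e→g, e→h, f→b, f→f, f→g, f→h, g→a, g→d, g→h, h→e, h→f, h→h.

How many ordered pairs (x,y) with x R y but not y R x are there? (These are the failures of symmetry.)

15

Enumerating: (a,e), (a,f), (b,h), (c,f), (d,f), (d,h), (e,c), (e,d), (e,f), (e,g), (f,b), (f,g), (g,a), (g,d), (g,h).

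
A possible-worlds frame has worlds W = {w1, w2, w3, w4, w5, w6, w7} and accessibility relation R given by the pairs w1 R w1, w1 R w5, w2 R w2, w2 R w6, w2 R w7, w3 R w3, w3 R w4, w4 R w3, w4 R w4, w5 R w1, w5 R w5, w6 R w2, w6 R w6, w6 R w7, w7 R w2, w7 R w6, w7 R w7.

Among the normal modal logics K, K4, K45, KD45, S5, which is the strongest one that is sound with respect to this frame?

S5

Transitive (axiom 4): yes — every two-step R-path is closed by a direct edge.
Euclidean (axiom 5): yes — any two successors of a common world are R-related.
Serial (axiom D): yes — every world has a successor (e.g. w1 R w1).
Reflexive (axiom T): yes — every world is R-related to itself.
So F validates K, K4, K45, KD45, S5. The strongest is S5.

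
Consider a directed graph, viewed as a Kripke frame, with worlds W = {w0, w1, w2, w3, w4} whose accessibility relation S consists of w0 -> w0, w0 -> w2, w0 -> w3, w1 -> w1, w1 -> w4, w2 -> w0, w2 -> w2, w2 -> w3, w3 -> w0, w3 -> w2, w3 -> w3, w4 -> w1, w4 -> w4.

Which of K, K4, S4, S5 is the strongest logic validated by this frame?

Transitive (axiom 4): yes — every two-step S-path is closed by a direct edge.
Reflexive (axiom T): yes — every world is S-related to itself.
Euclidean (axiom 5): yes — any two successors of a common world are S-related.
So F validates K, K4, S4, S5. The strongest is S5.

S5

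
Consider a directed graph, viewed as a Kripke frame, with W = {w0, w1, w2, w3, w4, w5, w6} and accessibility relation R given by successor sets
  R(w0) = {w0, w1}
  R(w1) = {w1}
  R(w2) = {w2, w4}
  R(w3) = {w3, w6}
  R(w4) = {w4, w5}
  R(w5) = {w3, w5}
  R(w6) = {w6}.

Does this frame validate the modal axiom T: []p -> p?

Yes

Axiom T corresponds to the accessibility relation being reflexive.
Reflexive: yes — every world is R-related to itself.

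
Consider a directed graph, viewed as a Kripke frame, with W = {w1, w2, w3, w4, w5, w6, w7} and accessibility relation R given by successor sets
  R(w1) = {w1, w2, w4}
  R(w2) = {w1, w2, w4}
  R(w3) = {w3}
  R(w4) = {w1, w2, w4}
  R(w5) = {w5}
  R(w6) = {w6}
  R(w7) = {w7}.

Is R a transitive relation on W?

Yes

Transitive: yes — every two-step R-path is closed by a direct edge.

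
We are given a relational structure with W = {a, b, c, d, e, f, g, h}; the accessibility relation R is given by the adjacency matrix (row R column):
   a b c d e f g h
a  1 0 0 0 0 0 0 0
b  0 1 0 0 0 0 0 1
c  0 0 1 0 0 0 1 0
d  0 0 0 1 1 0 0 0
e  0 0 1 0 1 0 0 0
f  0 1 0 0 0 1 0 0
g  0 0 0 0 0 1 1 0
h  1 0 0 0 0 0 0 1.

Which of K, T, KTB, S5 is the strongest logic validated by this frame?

T

Reflexive (axiom T): yes — every world is R-related to itself.
Symmetric (axiom B): no — b R h but not h R b.
Euclidean (axiom 5): no — b R h and b R b, but not h R b.
So F validates K, T; KTB would additionally require R to be symmetric. The strongest is T.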